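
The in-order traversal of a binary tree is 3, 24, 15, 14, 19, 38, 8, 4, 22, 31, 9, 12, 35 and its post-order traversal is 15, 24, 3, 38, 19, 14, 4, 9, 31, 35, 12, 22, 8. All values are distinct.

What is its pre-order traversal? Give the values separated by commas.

The last element of post-order is the root; it splits in-order into left and right subtrees.
Root 8: left subtree has 6 nodes {3, 24, 15, 14, 19, 38}, right has 6 {4, 22, 31, 9, 12, 35}.
  Root 14: left subtree has 3 nodes {3, 24, 15}, right has 2 {19, 38}.
    Root 3: left subtree has 0 nodes { }, right has 2 {24, 15}.
      Root 24: left subtree has 0 nodes { }, right has 1 {15}.
    Root 19: left subtree has 0 nodes { }, right has 1 {38}.
  Root 22: left subtree has 1 node {4}, right has 4 {31, 9, 12, 35}.
    Root 12: left subtree has 2 nodes {31, 9}, right has 1 {35}.
      Root 31: left subtree has 0 nodes { }, right has 1 {9}.

8, 14, 3, 24, 15, 19, 38, 22, 4, 12, 31, 9, 35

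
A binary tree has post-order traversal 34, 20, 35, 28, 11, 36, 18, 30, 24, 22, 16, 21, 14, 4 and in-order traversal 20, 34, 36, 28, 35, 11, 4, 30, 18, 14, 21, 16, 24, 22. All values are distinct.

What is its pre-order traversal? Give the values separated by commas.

4, 36, 20, 34, 11, 28, 35, 14, 30, 18, 21, 16, 22, 24

The last element of post-order is the root; it splits in-order into left and right subtrees.
Root 4: left subtree has 6 nodes {20, 34, 36, 28, 35, 11}, right has 7 {30, 18, 14, 21, 16, 24, 22}.
  Root 36: left subtree has 2 nodes {20, 34}, right has 3 {28, 35, 11}.
    Root 20: left subtree has 0 nodes { }, right has 1 {34}.
    Root 11: left subtree has 2 nodes {28, 35}, right has 0 { }.
      Root 28: left subtree has 0 nodes { }, right has 1 {35}.
  Root 14: left subtree has 2 nodes {30, 18}, right has 4 {21, 16, 24, 22}.
    Root 30: left subtree has 0 nodes { }, right has 1 {18}.
    Root 21: left subtree has 0 nodes { }, right has 3 {16, 24, 22}.
      Root 16: left subtree has 0 nodes { }, right has 2 {24, 22}.
        Root 22: left subtree has 1 node {24}, right has 0 { }.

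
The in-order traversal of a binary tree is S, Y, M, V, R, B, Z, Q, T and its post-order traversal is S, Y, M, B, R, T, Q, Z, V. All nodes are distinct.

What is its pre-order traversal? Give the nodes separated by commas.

V, M, Y, S, Z, R, B, Q, T

The last element of post-order is the root; it splits in-order into left and right subtrees.
Root V: left subtree has 3 nodes {S, Y, M}, right has 5 {R, B, Z, Q, T}.
  Root M: left subtree has 2 nodes {S, Y}, right has 0 { }.
    Root Y: left subtree has 1 node {S}, right has 0 { }.
  Root Z: left subtree has 2 nodes {R, B}, right has 2 {Q, T}.
    Root R: left subtree has 0 nodes { }, right has 1 {B}.
    Root Q: left subtree has 0 nodes { }, right has 1 {T}.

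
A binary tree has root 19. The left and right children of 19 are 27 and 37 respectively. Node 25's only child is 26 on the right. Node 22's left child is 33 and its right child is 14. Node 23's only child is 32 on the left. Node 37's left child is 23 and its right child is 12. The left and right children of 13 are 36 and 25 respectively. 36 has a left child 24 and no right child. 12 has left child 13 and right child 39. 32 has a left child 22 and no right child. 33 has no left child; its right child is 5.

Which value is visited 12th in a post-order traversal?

13

Post-order visits the left subtree, then the right subtree, then the node.
At 19: go left to 27.
  27 is a leaf — visit 27.
At 19: go right to 37.
  At 37: go left to 23.
    At 23: go left to 32.
      At 32: go left to 22.
        At 22: go left to 33.
          At 33: no left child.
          At 33: go right to 5.
            5 is a leaf — visit 5.
          Visit 33.
        At 22: go right to 14.
          14 is a leaf — visit 14.
        Visit 22.
      At 32: no right child.
      Visit 32.
    At 23: no right child.
    Visit 23.
  At 37: go right to 12.
    At 12: go left to 13.
      At 13: go left to 36.
        At 36: go left to 24.
          24 is a leaf — visit 24.
        At 36: no right child.
        Visit 36.
      At 13: go right to 25.
        At 25: no left child.
        At 25: go right to 26.
          26 is a leaf — visit 26.
        Visit 25.
      Visit 13.
    At 12: go right to 39.
      39 is a leaf — visit 39.
    Visit 12.
  Visit 37.
Visit 19.
Full post-order sequence: 27, 5, 33, 14, 22, 32, 23, 24, 36, 26, 25, 13, 39, 12, 37, 19.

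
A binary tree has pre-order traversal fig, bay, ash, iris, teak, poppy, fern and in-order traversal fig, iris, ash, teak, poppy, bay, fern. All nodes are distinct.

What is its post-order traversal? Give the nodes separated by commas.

iris, poppy, teak, ash, fern, bay, fig

The first element of pre-order is the root; it splits in-order into left and right subtrees.
Root fig: left subtree has 0 nodes { }, right has 6 {iris, ash, teak, poppy, bay, fern}.
  Root bay: left subtree has 4 nodes {iris, ash, teak, poppy}, right has 1 {fern}.
    Root ash: left subtree has 1 node {iris}, right has 2 {teak, poppy}.
      Root teak: left subtree has 0 nodes { }, right has 1 {poppy}.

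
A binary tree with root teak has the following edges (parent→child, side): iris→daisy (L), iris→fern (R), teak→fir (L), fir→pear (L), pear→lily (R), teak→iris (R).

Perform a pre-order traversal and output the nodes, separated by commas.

teak, fir, pear, lily, iris, daisy, fern

Pre-order visits the node, then its left subtree, then its right subtree.
Visit teak.
At teak: go left to fir.
  Visit fir.
  At fir: go left to pear.
    Visit pear.
    At pear: no left child.
    At pear: go right to lily.
      lily is a leaf — visit lily.
  At fir: no right child.
At teak: go right to iris.
  Visit iris.
  At iris: go left to daisy.
    daisy is a leaf — visit daisy.
  At iris: go right to fern.
    fern is a leaf — visit fern.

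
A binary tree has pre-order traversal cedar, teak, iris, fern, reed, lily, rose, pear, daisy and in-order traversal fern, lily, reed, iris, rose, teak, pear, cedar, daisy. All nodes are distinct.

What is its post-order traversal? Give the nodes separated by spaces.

The first element of pre-order is the root; it splits in-order into left and right subtrees.
Root cedar: left subtree has 7 nodes {fern, lily, reed, iris, rose, teak, pear}, right has 1 {daisy}.
  Root teak: left subtree has 5 nodes {fern, lily, reed, iris, rose}, right has 1 {pear}.
    Root iris: left subtree has 3 nodes {fern, lily, reed}, right has 1 {rose}.
      Root fern: left subtree has 0 nodes { }, right has 2 {lily, reed}.
        Root reed: left subtree has 1 node {lily}, right has 0 { }.

lily reed fern rose iris pear teak daisy cedar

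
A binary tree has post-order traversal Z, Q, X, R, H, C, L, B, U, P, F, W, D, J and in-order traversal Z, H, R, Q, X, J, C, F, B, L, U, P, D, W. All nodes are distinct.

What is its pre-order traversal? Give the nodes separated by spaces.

J H Z R X Q D F C P U B L W

The last element of post-order is the root; it splits in-order into left and right subtrees.
Root J: left subtree has 5 nodes {Z, H, R, Q, X}, right has 8 {C, F, B, L, U, P, D, W}.
  Root H: left subtree has 1 node {Z}, right has 3 {R, Q, X}.
    Root R: left subtree has 0 nodes { }, right has 2 {Q, X}.
      Root X: left subtree has 1 node {Q}, right has 0 { }.
  Root D: left subtree has 6 nodes {C, F, B, L, U, P}, right has 1 {W}.
    Root F: left subtree has 1 node {C}, right has 4 {B, L, U, P}.
      Root P: left subtree has 3 nodes {B, L, U}, right has 0 { }.
        Root U: left subtree has 2 nodes {B, L}, right has 0 { }.
          Root B: left subtree has 0 nodes { }, right has 1 {L}.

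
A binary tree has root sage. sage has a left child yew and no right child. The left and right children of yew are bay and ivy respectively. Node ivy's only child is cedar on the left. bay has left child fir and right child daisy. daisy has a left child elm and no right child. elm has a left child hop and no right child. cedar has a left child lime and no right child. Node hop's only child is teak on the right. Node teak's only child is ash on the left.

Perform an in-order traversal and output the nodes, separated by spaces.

fir bay hop ash teak elm daisy yew lime cedar ivy sage

In-order visits the left subtree, then the node, then the right subtree.
At sage: go left to yew.
  At yew: go left to bay.
    At bay: go left to fir.
      fir is a leaf — visit fir.
    Visit bay.
    At bay: go right to daisy.
      At daisy: go left to elm.
        At elm: go left to hop.
          At hop: no left child.
          Visit hop.
          At hop: go right to teak.
            At teak: go left to ash.
              ash is a leaf — visit ash.
            Visit teak.
            At teak: no right child.
        Visit elm.
        At elm: no right child.
      Visit daisy.
      At daisy: no right child.
  Visit yew.
  At yew: go right to ivy.
    At ivy: go left to cedar.
      At cedar: go left to lime.
        lime is a leaf — visit lime.
      Visit cedar.
      At cedar: no right child.
    Visit ivy.
    At ivy: no right child.
Visit sage.
At sage: no right child.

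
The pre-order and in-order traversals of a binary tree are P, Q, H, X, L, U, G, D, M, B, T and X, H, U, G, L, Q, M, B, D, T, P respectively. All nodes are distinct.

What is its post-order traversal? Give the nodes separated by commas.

The first element of pre-order is the root; it splits in-order into left and right subtrees.
Root P: left subtree has 10 nodes {X, H, U, G, L, Q, M, B, D, T}, right has 0 { }.
  Root Q: left subtree has 5 nodes {X, H, U, G, L}, right has 4 {M, B, D, T}.
    Root H: left subtree has 1 node {X}, right has 3 {U, G, L}.
      Root L: left subtree has 2 nodes {U, G}, right has 0 { }.
        Root U: left subtree has 0 nodes { }, right has 1 {G}.
    Root D: left subtree has 2 nodes {M, B}, right has 1 {T}.
      Root M: left subtree has 0 nodes { }, right has 1 {B}.

X, G, U, L, H, B, M, T, D, Q, P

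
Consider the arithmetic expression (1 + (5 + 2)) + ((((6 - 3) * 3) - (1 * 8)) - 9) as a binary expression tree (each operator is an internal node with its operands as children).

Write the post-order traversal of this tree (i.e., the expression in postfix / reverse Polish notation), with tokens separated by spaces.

Post-order on an expression tree gives postfix notation: for each operator, emit left operand, right operand, then the operator.

1 5 2 + + 6 3 - 3 * 1 8 * - 9 - +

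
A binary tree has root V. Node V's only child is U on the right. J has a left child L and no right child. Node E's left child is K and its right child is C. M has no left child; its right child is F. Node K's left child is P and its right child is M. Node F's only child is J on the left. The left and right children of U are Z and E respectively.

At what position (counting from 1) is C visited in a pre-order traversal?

11

Pre-order visits the node, then its left subtree, then its right subtree.
Visit V.
At V: no left child.
At V: go right to U.
  Visit U.
  At U: go left to Z.
    Z is a leaf — visit Z.
  At U: go right to E.
    Visit E.
    At E: go left to K.
      Visit K.
      At K: go left to P.
        P is a leaf — visit P.
      At K: go right to M.
        Visit M.
        At M: no left child.
        At M: go right to F.
          Visit F.
          At F: go left to J.
            Visit J.
            At J: go left to L.
              L is a leaf — visit L.
            At J: no right child.
          At F: no right child.
    At E: go right to C.
      C is a leaf — visit C.
Full pre-order sequence: V, U, Z, E, K, P, M, F, J, L, C.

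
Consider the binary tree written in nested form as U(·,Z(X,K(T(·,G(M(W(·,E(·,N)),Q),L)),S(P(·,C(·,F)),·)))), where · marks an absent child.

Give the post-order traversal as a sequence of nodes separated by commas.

Post-order visits the left subtree, then the right subtree, then the node.
At U: no left child.
At U: go right to Z.
  At Z: go left to X.
    X is a leaf — visit X.
  At Z: go right to K.
    At K: go left to T.
      At T: no left child.
      At T: go right to G.
        At G: go left to M.
          At M: go left to W.
            At W: no left child.
            At W: go right to E.
              At E: no left child.
              At E: go right to N.
                N is a leaf — visit N.
              Visit E.
            Visit W.
          At M: go right to Q.
            Q is a leaf — visit Q.
          Visit M.
        At G: go right to L.
          L is a leaf — visit L.
        Visit G.
      Visit T.
    At K: go right to S.
      At S: go left to P.
        At P: no left child.
        At P: go right to C.
          At C: no left child.
          At C: go right to F.
            F is a leaf — visit F.
          Visit C.
        Visit P.
      At S: no right child.
      Visit S.
    Visit K.
  Visit Z.
Visit U.

X, N, E, W, Q, M, L, G, T, F, C, P, S, K, Z, U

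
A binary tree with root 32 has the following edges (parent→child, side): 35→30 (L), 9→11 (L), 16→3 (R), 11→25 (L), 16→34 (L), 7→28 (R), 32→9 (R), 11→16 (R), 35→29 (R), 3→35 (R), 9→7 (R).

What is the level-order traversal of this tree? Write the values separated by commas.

Level-order visits nodes level by level from the root, left to right within each level.
Level 0: 32
Level 1: 9
Level 2: 11, 7
Level 3: 25, 16, 28
Level 4: 34, 3
Level 5: 35
Level 6: 30, 29

32, 9, 11, 7, 25, 16, 28, 34, 3, 35, 30, 29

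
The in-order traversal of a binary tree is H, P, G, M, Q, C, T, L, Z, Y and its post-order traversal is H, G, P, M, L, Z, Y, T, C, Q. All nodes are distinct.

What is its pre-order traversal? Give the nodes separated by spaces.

The last element of post-order is the root; it splits in-order into left and right subtrees.
Root Q: left subtree has 4 nodes {H, P, G, M}, right has 5 {C, T, L, Z, Y}.
  Root M: left subtree has 3 nodes {H, P, G}, right has 0 { }.
    Root P: left subtree has 1 node {H}, right has 1 {G}.
  Root C: left subtree has 0 nodes { }, right has 4 {T, L, Z, Y}.
    Root T: left subtree has 0 nodes { }, right has 3 {L, Z, Y}.
      Root Y: left subtree has 2 nodes {L, Z}, right has 0 { }.
        Root Z: left subtree has 1 node {L}, right has 0 { }.

Q M P H G C T Y Z L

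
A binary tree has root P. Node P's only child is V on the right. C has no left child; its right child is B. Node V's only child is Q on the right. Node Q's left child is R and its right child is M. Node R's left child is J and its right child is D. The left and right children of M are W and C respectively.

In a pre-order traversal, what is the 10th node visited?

B

Pre-order visits the node, then its left subtree, then its right subtree.
Visit P.
At P: no left child.
At P: go right to V.
  Visit V.
  At V: no left child.
  At V: go right to Q.
    Visit Q.
    At Q: go left to R.
      Visit R.
      At R: go left to J.
        J is a leaf — visit J.
      At R: go right to D.
        D is a leaf — visit D.
    At Q: go right to M.
      Visit M.
      At M: go left to W.
        W is a leaf — visit W.
      At M: go right to C.
        Visit C.
        At C: no left child.
        At C: go right to B.
          B is a leaf — visit B.
Full pre-order sequence: P, V, Q, R, J, D, M, W, C, B.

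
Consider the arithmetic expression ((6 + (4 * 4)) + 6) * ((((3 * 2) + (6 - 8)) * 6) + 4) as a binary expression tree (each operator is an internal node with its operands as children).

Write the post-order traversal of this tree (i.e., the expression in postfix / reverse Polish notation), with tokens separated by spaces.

6 4 4 * + 6 + 3 2 * 6 8 - + 6 * 4 + *

Post-order on an expression tree gives postfix notation: for each operator, emit left operand, right operand, then the operator.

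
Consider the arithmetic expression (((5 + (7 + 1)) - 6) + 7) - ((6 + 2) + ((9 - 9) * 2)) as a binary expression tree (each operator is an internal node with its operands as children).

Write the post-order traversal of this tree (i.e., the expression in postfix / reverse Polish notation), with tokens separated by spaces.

Post-order on an expression tree gives postfix notation: for each operator, emit left operand, right operand, then the operator.

5 7 1 + + 6 - 7 + 6 2 + 9 9 - 2 * + -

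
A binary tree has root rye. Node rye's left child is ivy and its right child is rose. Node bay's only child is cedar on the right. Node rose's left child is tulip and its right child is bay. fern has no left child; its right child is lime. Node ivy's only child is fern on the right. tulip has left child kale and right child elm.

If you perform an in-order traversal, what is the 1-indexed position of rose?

8

In-order visits the left subtree, then the node, then the right subtree.
At rye: go left to ivy.
  At ivy: no left child.
  Visit ivy.
  At ivy: go right to fern.
    At fern: no left child.
    Visit fern.
    At fern: go right to lime.
      lime is a leaf — visit lime.
Visit rye.
At rye: go right to rose.
  At rose: go left to tulip.
    At tulip: go left to kale.
      kale is a leaf — visit kale.
    Visit tulip.
    At tulip: go right to elm.
      elm is a leaf — visit elm.
  Visit rose.
  At rose: go right to bay.
    At bay: no left child.
    Visit bay.
    At bay: go right to cedar.
      cedar is a leaf — visit cedar.
Full in-order sequence: ivy, fern, lime, rye, kale, tulip, elm, rose, bay, cedar.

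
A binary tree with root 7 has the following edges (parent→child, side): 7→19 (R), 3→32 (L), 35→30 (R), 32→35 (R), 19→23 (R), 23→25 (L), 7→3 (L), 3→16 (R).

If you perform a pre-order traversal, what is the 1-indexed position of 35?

4

Pre-order visits the node, then its left subtree, then its right subtree.
Visit 7.
At 7: go left to 3.
  Visit 3.
  At 3: go left to 32.
    Visit 32.
    At 32: no left child.
    At 32: go right to 35.
      Visit 35.
      At 35: no left child.
      At 35: go right to 30.
        30 is a leaf — visit 30.
  At 3: go right to 16.
    16 is a leaf — visit 16.
At 7: go right to 19.
  Visit 19.
  At 19: no left child.
  At 19: go right to 23.
    Visit 23.
    At 23: go left to 25.
      25 is a leaf — visit 25.
    At 23: no right child.
Full pre-order sequence: 7, 3, 32, 35, 30, 16, 19, 23, 25.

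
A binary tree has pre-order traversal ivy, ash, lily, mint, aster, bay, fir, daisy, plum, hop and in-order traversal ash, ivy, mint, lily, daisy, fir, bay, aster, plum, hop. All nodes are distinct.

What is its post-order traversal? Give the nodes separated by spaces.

The first element of pre-order is the root; it splits in-order into left and right subtrees.
Root ivy: left subtree has 1 node {ash}, right has 8 {mint, lily, daisy, fir, bay, aster, plum, hop}.
  Root lily: left subtree has 1 node {mint}, right has 6 {daisy, fir, bay, aster, plum, hop}.
    Root aster: left subtree has 3 nodes {daisy, fir, bay}, right has 2 {plum, hop}.
      Root bay: left subtree has 2 nodes {daisy, fir}, right has 0 { }.
        Root fir: left subtree has 1 node {daisy}, right has 0 { }.
      Root plum: left subtree has 0 nodes { }, right has 1 {hop}.

ash mint daisy fir bay hop plum aster lily ivy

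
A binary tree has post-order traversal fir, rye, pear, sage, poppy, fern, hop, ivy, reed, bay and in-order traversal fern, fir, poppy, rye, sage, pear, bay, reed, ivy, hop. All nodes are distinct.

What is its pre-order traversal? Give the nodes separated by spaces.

bay fern poppy fir sage rye pear reed ivy hop

The last element of post-order is the root; it splits in-order into left and right subtrees.
Root bay: left subtree has 6 nodes {fern, fir, poppy, rye, sage, pear}, right has 3 {reed, ivy, hop}.
  Root fern: left subtree has 0 nodes { }, right has 5 {fir, poppy, rye, sage, pear}.
    Root poppy: left subtree has 1 node {fir}, right has 3 {rye, sage, pear}.
      Root sage: left subtree has 1 node {rye}, right has 1 {pear}.
  Root reed: left subtree has 0 nodes { }, right has 2 {ivy, hop}.
    Root ivy: left subtree has 0 nodes { }, right has 1 {hop}.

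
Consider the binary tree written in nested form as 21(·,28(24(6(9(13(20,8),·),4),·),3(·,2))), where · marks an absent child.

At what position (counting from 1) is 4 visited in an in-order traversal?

7

In-order visits the left subtree, then the node, then the right subtree.
At 21: no left child.
Visit 21.
At 21: go right to 28.
  At 28: go left to 24.
    At 24: go left to 6.
      At 6: go left to 9.
        At 9: go left to 13.
          At 13: go left to 20.
            20 is a leaf — visit 20.
          Visit 13.
          At 13: go right to 8.
            8 is a leaf — visit 8.
        Visit 9.
        At 9: no right child.
      Visit 6.
      At 6: go right to 4.
        4 is a leaf — visit 4.
    Visit 24.
    At 24: no right child.
  Visit 28.
  At 28: go right to 3.
    At 3: no left child.
    Visit 3.
    At 3: go right to 2.
      2 is a leaf — visit 2.
Full in-order sequence: 21, 20, 13, 8, 9, 6, 4, 24, 28, 3, 2.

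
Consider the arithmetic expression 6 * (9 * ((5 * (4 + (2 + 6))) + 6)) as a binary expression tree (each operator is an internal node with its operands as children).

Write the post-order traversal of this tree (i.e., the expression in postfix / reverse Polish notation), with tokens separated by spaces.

6 9 5 4 2 6 + + * 6 + * *

Post-order on an expression tree gives postfix notation: for each operator, emit left operand, right operand, then the operator.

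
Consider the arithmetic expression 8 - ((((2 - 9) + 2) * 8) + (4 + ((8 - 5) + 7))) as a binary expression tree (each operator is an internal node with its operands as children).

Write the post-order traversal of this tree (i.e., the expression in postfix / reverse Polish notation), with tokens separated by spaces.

8 2 9 - 2 + 8 * 4 8 5 - 7 + + + -

Post-order on an expression tree gives postfix notation: for each operator, emit left operand, right operand, then the operator.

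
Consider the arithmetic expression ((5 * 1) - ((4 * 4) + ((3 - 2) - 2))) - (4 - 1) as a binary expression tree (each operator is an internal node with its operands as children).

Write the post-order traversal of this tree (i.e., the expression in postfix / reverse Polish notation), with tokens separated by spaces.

5 1 * 4 4 * 3 2 - 2 - + - 4 1 - -

Post-order on an expression tree gives postfix notation: for each operator, emit left operand, right operand, then the operator.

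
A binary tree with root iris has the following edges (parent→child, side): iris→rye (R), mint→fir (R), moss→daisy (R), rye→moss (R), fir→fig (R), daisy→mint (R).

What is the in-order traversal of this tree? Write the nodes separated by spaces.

iris rye moss daisy mint fir fig

In-order visits the left subtree, then the node, then the right subtree.
At iris: no left child.
Visit iris.
At iris: go right to rye.
  At rye: no left child.
  Visit rye.
  At rye: go right to moss.
    At moss: no left child.
    Visit moss.
    At moss: go right to daisy.
      At daisy: no left child.
      Visit daisy.
      At daisy: go right to mint.
        At mint: no left child.
        Visit mint.
        At mint: go right to fir.
          At fir: no left child.
          Visit fir.
          At fir: go right to fig.
            fig is a leaf — visit fig.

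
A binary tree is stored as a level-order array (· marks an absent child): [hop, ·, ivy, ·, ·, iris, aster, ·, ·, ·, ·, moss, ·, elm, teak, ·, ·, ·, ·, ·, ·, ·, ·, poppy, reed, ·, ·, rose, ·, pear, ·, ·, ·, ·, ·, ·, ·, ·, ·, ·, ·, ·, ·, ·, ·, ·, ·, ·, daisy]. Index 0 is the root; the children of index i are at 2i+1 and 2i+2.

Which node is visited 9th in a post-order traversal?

Post-order visits the left subtree, then the right subtree, then the node.
At hop: no left child.
At hop: go right to ivy.
  At ivy: go left to iris.
    At iris: go left to moss.
      At moss: go left to poppy.
        At poppy: no left child.
        At poppy: go right to daisy.
          daisy is a leaf — visit daisy.
        Visit poppy.
      At moss: go right to reed.
        reed is a leaf — visit reed.
      Visit moss.
    At iris: no right child.
    Visit iris.
  At ivy: go right to aster.
    At aster: go left to elm.
      At elm: go left to rose.
        rose is a leaf — visit rose.
      At elm: no right child.
      Visit elm.
    At aster: go right to teak.
      At teak: go left to pear.
        pear is a leaf — visit pear.
      At teak: no right child.
      Visit teak.
    Visit aster.
  Visit ivy.
Visit hop.
Full post-order sequence: daisy, poppy, reed, moss, iris, rose, elm, pear, teak, aster, ivy, hop.

teak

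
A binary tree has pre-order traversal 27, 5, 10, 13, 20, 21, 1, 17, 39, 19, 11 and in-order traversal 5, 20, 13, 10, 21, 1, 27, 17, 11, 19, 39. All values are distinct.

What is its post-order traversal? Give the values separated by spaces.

The first element of pre-order is the root; it splits in-order into left and right subtrees.
Root 27: left subtree has 6 nodes {5, 20, 13, 10, 21, 1}, right has 4 {17, 11, 19, 39}.
  Root 5: left subtree has 0 nodes { }, right has 5 {20, 13, 10, 21, 1}.
    Root 10: left subtree has 2 nodes {20, 13}, right has 2 {21, 1}.
      Root 13: left subtree has 1 node {20}, right has 0 { }.
      Root 21: left subtree has 0 nodes { }, right has 1 {1}.
  Root 17: left subtree has 0 nodes { }, right has 3 {11, 19, 39}.
    Root 39: left subtree has 2 nodes {11, 19}, right has 0 { }.
      Root 19: left subtree has 1 node {11}, right has 0 { }.

20 13 1 21 10 5 11 19 39 17 27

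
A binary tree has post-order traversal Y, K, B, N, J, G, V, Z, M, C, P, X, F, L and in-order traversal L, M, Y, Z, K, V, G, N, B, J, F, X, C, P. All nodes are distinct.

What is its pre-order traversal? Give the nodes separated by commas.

The last element of post-order is the root; it splits in-order into left and right subtrees.
Root L: left subtree has 0 nodes { }, right has 13 {M, Y, Z, K, V, G, N, B, J, F, X, C, P}.
  Root F: left subtree has 9 nodes {M, Y, Z, K, V, G, N, B, J}, right has 3 {X, C, P}.
    Root M: left subtree has 0 nodes { }, right has 8 {Y, Z, K, V, G, N, B, J}.
      Root Z: left subtree has 1 node {Y}, right has 6 {K, V, G, N, B, J}.
        Root V: left subtree has 1 node {K}, right has 4 {G, N, B, J}.
          Root G: left subtree has 0 nodes { }, right has 3 {N, B, J}.
            Root J: left subtree has 2 nodes {N, B}, right has 0 { }.
              Root N: left subtree has 0 nodes { }, right has 1 {B}.
    Root X: left subtree has 0 nodes { }, right has 2 {C, P}.
      Root P: left subtree has 1 node {C}, right has 0 { }.

L, F, M, Z, Y, V, K, G, J, N, B, X, P, C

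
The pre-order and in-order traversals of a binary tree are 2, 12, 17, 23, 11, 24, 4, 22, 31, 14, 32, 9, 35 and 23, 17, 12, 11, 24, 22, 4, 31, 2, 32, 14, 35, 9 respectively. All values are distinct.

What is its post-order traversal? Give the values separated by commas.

The first element of pre-order is the root; it splits in-order into left and right subtrees.
Root 2: left subtree has 8 nodes {23, 17, 12, 11, 24, 22, 4, 31}, right has 4 {32, 14, 35, 9}.
  Root 12: left subtree has 2 nodes {23, 17}, right has 5 {11, 24, 22, 4, 31}.
    Root 17: left subtree has 1 node {23}, right has 0 { }.
    Root 11: left subtree has 0 nodes { }, right has 4 {24, 22, 4, 31}.
      Root 24: left subtree has 0 nodes { }, right has 3 {22, 4, 31}.
        Root 4: left subtree has 1 node {22}, right has 1 {31}.
  Root 14: left subtree has 1 node {32}, right has 2 {35, 9}.
    Root 9: left subtree has 1 node {35}, right has 0 { }.

23, 17, 22, 31, 4, 24, 11, 12, 32, 35, 9, 14, 2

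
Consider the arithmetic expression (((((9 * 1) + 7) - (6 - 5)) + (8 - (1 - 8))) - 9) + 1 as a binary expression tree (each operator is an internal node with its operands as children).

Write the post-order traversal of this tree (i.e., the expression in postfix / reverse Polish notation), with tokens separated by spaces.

9 1 * 7 + 6 5 - - 8 1 8 - - + 9 - 1 +

Post-order on an expression tree gives postfix notation: for each operator, emit left operand, right operand, then the operator.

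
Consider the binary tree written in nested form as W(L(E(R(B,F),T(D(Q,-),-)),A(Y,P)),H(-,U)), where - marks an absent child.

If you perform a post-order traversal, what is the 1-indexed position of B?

1

Post-order visits the left subtree, then the right subtree, then the node.
At W: go left to L.
  At L: go left to E.
    At E: go left to R.
      At R: go left to B.
        B is a leaf — visit B.
      At R: go right to F.
        F is a leaf — visit F.
      Visit R.
    At E: go right to T.
      At T: go left to D.
        At D: go left to Q.
          Q is a leaf — visit Q.
        At D: no right child.
        Visit D.
      At T: no right child.
      Visit T.
    Visit E.
  At L: go right to A.
    At A: go left to Y.
      Y is a leaf — visit Y.
    At A: go right to P.
      P is a leaf — visit P.
    Visit A.
  Visit L.
At W: go right to H.
  At H: no left child.
  At H: go right to U.
    U is a leaf — visit U.
  Visit H.
Visit W.
Full post-order sequence: B, F, R, Q, D, T, E, Y, P, A, L, U, H, W.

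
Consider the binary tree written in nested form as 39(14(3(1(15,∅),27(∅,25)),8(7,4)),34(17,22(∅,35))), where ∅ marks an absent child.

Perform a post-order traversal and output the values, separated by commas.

Post-order visits the left subtree, then the right subtree, then the node.
At 39: go left to 14.
  At 14: go left to 3.
    At 3: go left to 1.
      At 1: go left to 15.
        15 is a leaf — visit 15.
      At 1: no right child.
      Visit 1.
    At 3: go right to 27.
      At 27: no left child.
      At 27: go right to 25.
        25 is a leaf — visit 25.
      Visit 27.
    Visit 3.
  At 14: go right to 8.
    At 8: go left to 7.
      7 is a leaf — visit 7.
    At 8: go right to 4.
      4 is a leaf — visit 4.
    Visit 8.
  Visit 14.
At 39: go right to 34.
  At 34: go left to 17.
    17 is a leaf — visit 17.
  At 34: go right to 22.
    At 22: no left child.
    At 22: go right to 35.
      35 is a leaf — visit 35.
    Visit 22.
  Visit 34.
Visit 39.

15, 1, 25, 27, 3, 7, 4, 8, 14, 17, 35, 22, 34, 39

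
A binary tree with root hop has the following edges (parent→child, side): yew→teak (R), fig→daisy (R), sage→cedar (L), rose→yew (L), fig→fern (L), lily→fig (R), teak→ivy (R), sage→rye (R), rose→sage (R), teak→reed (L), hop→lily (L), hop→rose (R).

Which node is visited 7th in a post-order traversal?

teak

Post-order visits the left subtree, then the right subtree, then the node.
At hop: go left to lily.
  At lily: no left child.
  At lily: go right to fig.
    At fig: go left to fern.
      fern is a leaf — visit fern.
    At fig: go right to daisy.
      daisy is a leaf — visit daisy.
    Visit fig.
  Visit lily.
At hop: go right to rose.
  At rose: go left to yew.
    At yew: no left child.
    At yew: go right to teak.
      At teak: go left to reed.
        reed is a leaf — visit reed.
      At teak: go right to ivy.
        ivy is a leaf — visit ivy.
      Visit teak.
    Visit yew.
  At rose: go right to sage.
    At sage: go left to cedar.
      cedar is a leaf — visit cedar.
    At sage: go right to rye.
      rye is a leaf — visit rye.
    Visit sage.
  Visit rose.
Visit hop.
Full post-order sequence: fern, daisy, fig, lily, reed, ivy, teak, yew, cedar, rye, sage, rose, hop.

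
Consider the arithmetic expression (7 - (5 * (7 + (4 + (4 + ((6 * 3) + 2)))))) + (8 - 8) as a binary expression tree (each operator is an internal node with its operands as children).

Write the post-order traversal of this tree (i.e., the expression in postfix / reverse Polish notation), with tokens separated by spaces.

7 5 7 4 4 6 3 * 2 + + + + * - 8 8 - +

Post-order on an expression tree gives postfix notation: for each operator, emit left operand, right operand, then the operator.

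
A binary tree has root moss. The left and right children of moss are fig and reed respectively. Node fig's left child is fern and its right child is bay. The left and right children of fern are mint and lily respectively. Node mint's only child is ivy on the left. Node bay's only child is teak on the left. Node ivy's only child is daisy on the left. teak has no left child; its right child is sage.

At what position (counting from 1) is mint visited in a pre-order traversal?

4

Pre-order visits the node, then its left subtree, then its right subtree.
Visit moss.
At moss: go left to fig.
  Visit fig.
  At fig: go left to fern.
    Visit fern.
    At fern: go left to mint.
      Visit mint.
      At mint: go left to ivy.
        Visit ivy.
        At ivy: go left to daisy.
          daisy is a leaf — visit daisy.
        At ivy: no right child.
      At mint: no right child.
    At fern: go right to lily.
      lily is a leaf — visit lily.
  At fig: go right to bay.
    Visit bay.
    At bay: go left to teak.
      Visit teak.
      At teak: no left child.
      At teak: go right to sage.
        sage is a leaf — visit sage.
    At bay: no right child.
At moss: go right to reed.
  reed is a leaf — visit reed.
Full pre-order sequence: moss, fig, fern, mint, ivy, daisy, lily, bay, teak, sage, reed.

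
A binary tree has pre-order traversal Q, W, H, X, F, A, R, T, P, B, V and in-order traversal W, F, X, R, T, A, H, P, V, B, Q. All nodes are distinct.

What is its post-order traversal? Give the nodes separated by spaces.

The first element of pre-order is the root; it splits in-order into left and right subtrees.
Root Q: left subtree has 10 nodes {W, F, X, R, T, A, H, P, V, B}, right has 0 { }.
  Root W: left subtree has 0 nodes { }, right has 9 {F, X, R, T, A, H, P, V, B}.
    Root H: left subtree has 5 nodes {F, X, R, T, A}, right has 3 {P, V, B}.
      Root X: left subtree has 1 node {F}, right has 3 {R, T, A}.
        Root A: left subtree has 2 nodes {R, T}, right has 0 { }.
          Root R: left subtree has 0 nodes { }, right has 1 {T}.
      Root P: left subtree has 0 nodes { }, right has 2 {V, B}.
        Root B: left subtree has 1 node {V}, right has 0 { }.

F T R A X V B P H W Q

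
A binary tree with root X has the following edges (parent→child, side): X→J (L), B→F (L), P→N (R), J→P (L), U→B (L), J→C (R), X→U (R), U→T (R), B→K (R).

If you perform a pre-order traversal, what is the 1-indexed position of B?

Pre-order visits the node, then its left subtree, then its right subtree.
Visit X.
At X: go left to J.
  Visit J.
  At J: go left to P.
    Visit P.
    At P: no left child.
    At P: go right to N.
      N is a leaf — visit N.
  At J: go right to C.
    C is a leaf — visit C.
At X: go right to U.
  Visit U.
  At U: go left to B.
    Visit B.
    At B: go left to F.
      F is a leaf — visit F.
    At B: go right to K.
      K is a leaf — visit K.
  At U: go right to T.
    T is a leaf — visit T.
Full pre-order sequence: X, J, P, N, C, U, B, F, K, T.

7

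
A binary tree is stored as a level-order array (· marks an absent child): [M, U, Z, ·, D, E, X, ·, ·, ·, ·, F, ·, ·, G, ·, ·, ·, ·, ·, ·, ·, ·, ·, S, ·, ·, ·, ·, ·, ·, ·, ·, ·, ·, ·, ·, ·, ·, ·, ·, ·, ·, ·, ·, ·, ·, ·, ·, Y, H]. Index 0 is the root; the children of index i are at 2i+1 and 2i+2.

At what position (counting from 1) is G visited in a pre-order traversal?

Pre-order visits the node, then its left subtree, then its right subtree.
Visit M.
At M: go left to U.
  Visit U.
  At U: no left child.
  At U: go right to D.
    D is a leaf — visit D.
At M: go right to Z.
  Visit Z.
  At Z: go left to E.
    Visit E.
    At E: go left to F.
      Visit F.
      At F: no left child.
      At F: go right to S.
        Visit S.
        At S: go left to Y.
          Y is a leaf — visit Y.
        At S: go right to H.
          H is a leaf — visit H.
    At E: no right child.
  At Z: go right to X.
    Visit X.
    At X: no left child.
    At X: go right to G.
      G is a leaf — visit G.
Full pre-order sequence: M, U, D, Z, E, F, S, Y, H, X, G.

11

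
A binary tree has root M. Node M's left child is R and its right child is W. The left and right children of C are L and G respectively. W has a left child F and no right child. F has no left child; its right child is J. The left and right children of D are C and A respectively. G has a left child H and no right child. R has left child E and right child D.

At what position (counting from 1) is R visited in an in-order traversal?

In-order visits the left subtree, then the node, then the right subtree.
At M: go left to R.
  At R: go left to E.
    E is a leaf — visit E.
  Visit R.
  At R: go right to D.
    At D: go left to C.
      At C: go left to L.
        L is a leaf — visit L.
      Visit C.
      At C: go right to G.
        At G: go left to H.
          H is a leaf — visit H.
        Visit G.
        At G: no right child.
    Visit D.
    At D: go right to A.
      A is a leaf — visit A.
Visit M.
At M: go right to W.
  At W: go left to F.
    At F: no left child.
    Visit F.
    At F: go right to J.
      J is a leaf — visit J.
  Visit W.
  At W: no right child.
Full in-order sequence: E, R, L, C, H, G, D, A, M, F, J, W.

2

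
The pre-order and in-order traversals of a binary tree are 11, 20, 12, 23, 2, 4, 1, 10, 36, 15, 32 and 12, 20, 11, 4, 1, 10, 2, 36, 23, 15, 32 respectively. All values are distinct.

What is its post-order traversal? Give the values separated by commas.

12, 20, 10, 1, 4, 36, 2, 32, 15, 23, 11

The first element of pre-order is the root; it splits in-order into left and right subtrees.
Root 11: left subtree has 2 nodes {12, 20}, right has 8 {4, 1, 10, 2, 36, 23, 15, 32}.
  Root 20: left subtree has 1 node {12}, right has 0 { }.
  Root 23: left subtree has 5 nodes {4, 1, 10, 2, 36}, right has 2 {15, 32}.
    Root 2: left subtree has 3 nodes {4, 1, 10}, right has 1 {36}.
      Root 4: left subtree has 0 nodes { }, right has 2 {1, 10}.
        Root 1: left subtree has 0 nodes { }, right has 1 {10}.
    Root 15: left subtree has 0 nodes { }, right has 1 {32}.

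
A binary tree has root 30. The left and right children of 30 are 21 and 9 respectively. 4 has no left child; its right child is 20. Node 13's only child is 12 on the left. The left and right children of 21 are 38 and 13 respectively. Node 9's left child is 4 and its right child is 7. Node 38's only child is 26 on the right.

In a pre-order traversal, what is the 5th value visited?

Pre-order visits the node, then its left subtree, then its right subtree.
Visit 30.
At 30: go left to 21.
  Visit 21.
  At 21: go left to 38.
    Visit 38.
    At 38: no left child.
    At 38: go right to 26.
      26 is a leaf — visit 26.
  At 21: go right to 13.
    Visit 13.
    At 13: go left to 12.
      12 is a leaf — visit 12.
    At 13: no right child.
At 30: go right to 9.
  Visit 9.
  At 9: go left to 4.
    Visit 4.
    At 4: no left child.
    At 4: go right to 20.
      20 is a leaf — visit 20.
  At 9: go right to 7.
    7 is a leaf — visit 7.
Full pre-order sequence: 30, 21, 38, 26, 13, 12, 9, 4, 20, 7.

13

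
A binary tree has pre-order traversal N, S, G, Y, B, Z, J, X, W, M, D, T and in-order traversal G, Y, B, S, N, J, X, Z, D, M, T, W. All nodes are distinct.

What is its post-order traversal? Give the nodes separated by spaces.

The first element of pre-order is the root; it splits in-order into left and right subtrees.
Root N: left subtree has 4 nodes {G, Y, B, S}, right has 7 {J, X, Z, D, M, T, W}.
  Root S: left subtree has 3 nodes {G, Y, B}, right has 0 { }.
    Root G: left subtree has 0 nodes { }, right has 2 {Y, B}.
      Root Y: left subtree has 0 nodes { }, right has 1 {B}.
  Root Z: left subtree has 2 nodes {J, X}, right has 4 {D, M, T, W}.
    Root J: left subtree has 0 nodes { }, right has 1 {X}.
    Root W: left subtree has 3 nodes {D, M, T}, right has 0 { }.
      Root M: left subtree has 1 node {D}, right has 1 {T}.

B Y G S X J D T M W Z N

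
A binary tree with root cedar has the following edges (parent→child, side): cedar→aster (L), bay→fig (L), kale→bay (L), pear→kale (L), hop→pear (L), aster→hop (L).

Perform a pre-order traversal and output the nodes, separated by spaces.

cedar aster hop pear kale bay fig

Pre-order visits the node, then its left subtree, then its right subtree.
Visit cedar.
At cedar: go left to aster.
  Visit aster.
  At aster: go left to hop.
    Visit hop.
    At hop: go left to pear.
      Visit pear.
      At pear: go left to kale.
        Visit kale.
        At kale: go left to bay.
          Visit bay.
          At bay: go left to fig.
            fig is a leaf — visit fig.
          At bay: no right child.
        At kale: no right child.
      At pear: no right child.
    At hop: no right child.
  At aster: no right child.
At cedar: no right child.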